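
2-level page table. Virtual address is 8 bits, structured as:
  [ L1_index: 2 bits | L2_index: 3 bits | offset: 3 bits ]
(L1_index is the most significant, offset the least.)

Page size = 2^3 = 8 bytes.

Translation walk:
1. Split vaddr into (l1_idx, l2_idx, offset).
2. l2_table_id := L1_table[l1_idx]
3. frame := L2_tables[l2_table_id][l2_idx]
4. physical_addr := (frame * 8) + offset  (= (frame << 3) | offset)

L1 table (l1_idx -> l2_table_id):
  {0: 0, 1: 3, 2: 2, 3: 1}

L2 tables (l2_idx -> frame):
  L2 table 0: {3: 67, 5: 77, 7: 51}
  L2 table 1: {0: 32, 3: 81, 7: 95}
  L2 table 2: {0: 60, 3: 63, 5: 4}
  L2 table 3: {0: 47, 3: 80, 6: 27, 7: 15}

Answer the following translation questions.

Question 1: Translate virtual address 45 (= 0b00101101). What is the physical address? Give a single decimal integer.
vaddr = 45 = 0b00101101
Split: l1_idx=0, l2_idx=5, offset=5
L1[0] = 0
L2[0][5] = 77
paddr = 77 * 8 + 5 = 621

Answer: 621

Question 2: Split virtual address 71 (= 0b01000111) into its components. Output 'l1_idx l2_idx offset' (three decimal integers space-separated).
Answer: 1 0 7

Derivation:
vaddr = 71 = 0b01000111
  top 2 bits -> l1_idx = 1
  next 3 bits -> l2_idx = 0
  bottom 3 bits -> offset = 7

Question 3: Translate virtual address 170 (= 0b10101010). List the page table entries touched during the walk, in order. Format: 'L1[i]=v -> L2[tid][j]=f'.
vaddr = 170 = 0b10101010
Split: l1_idx=2, l2_idx=5, offset=2

Answer: L1[2]=2 -> L2[2][5]=4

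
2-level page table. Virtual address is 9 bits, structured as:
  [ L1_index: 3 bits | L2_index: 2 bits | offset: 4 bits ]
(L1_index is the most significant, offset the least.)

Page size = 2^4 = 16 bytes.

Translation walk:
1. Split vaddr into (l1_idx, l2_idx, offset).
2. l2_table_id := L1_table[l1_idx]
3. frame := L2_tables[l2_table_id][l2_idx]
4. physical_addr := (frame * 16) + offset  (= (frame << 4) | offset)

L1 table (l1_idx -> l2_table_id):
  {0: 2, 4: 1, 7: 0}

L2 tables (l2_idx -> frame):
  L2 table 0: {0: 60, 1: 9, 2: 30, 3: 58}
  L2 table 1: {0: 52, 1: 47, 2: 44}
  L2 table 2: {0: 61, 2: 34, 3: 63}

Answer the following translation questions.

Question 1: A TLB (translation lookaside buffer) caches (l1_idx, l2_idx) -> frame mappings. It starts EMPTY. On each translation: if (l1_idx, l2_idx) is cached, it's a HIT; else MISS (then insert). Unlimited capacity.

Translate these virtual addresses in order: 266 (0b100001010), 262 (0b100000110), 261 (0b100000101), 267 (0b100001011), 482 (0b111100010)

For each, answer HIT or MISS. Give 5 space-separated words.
Answer: MISS HIT HIT HIT MISS

Derivation:
vaddr=266: (4,0) not in TLB -> MISS, insert
vaddr=262: (4,0) in TLB -> HIT
vaddr=261: (4,0) in TLB -> HIT
vaddr=267: (4,0) in TLB -> HIT
vaddr=482: (7,2) not in TLB -> MISS, insert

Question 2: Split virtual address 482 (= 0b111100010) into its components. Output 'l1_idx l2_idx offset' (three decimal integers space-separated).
Answer: 7 2 2

Derivation:
vaddr = 482 = 0b111100010
  top 3 bits -> l1_idx = 7
  next 2 bits -> l2_idx = 2
  bottom 4 bits -> offset = 2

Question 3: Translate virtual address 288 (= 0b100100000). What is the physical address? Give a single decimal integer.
vaddr = 288 = 0b100100000
Split: l1_idx=4, l2_idx=2, offset=0
L1[4] = 1
L2[1][2] = 44
paddr = 44 * 16 + 0 = 704

Answer: 704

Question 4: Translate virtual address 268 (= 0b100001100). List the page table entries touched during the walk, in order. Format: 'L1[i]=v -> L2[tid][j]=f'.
Answer: L1[4]=1 -> L2[1][0]=52

Derivation:
vaddr = 268 = 0b100001100
Split: l1_idx=4, l2_idx=0, offset=12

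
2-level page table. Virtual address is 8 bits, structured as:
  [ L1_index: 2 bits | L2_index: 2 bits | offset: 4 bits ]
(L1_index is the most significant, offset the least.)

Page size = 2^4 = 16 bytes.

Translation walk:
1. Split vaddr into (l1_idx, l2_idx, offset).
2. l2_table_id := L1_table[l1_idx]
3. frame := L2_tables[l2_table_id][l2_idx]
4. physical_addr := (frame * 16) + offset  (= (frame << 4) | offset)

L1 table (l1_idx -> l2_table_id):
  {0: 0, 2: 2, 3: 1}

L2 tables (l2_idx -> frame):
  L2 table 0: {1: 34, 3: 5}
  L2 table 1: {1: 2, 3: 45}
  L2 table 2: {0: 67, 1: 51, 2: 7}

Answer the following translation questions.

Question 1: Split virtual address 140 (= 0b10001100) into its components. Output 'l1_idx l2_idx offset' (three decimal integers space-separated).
vaddr = 140 = 0b10001100
  top 2 bits -> l1_idx = 2
  next 2 bits -> l2_idx = 0
  bottom 4 bits -> offset = 12

Answer: 2 0 12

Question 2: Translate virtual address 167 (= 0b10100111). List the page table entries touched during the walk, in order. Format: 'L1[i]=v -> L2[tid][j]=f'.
vaddr = 167 = 0b10100111
Split: l1_idx=2, l2_idx=2, offset=7

Answer: L1[2]=2 -> L2[2][2]=7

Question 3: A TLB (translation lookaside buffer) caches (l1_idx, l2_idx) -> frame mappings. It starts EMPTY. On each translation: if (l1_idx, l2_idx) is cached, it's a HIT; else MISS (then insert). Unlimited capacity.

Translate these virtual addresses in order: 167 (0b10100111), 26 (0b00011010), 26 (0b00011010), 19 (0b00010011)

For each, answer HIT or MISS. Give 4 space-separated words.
Answer: MISS MISS HIT HIT

Derivation:
vaddr=167: (2,2) not in TLB -> MISS, insert
vaddr=26: (0,1) not in TLB -> MISS, insert
vaddr=26: (0,1) in TLB -> HIT
vaddr=19: (0,1) in TLB -> HIT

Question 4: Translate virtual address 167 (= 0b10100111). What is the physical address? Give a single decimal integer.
Answer: 119

Derivation:
vaddr = 167 = 0b10100111
Split: l1_idx=2, l2_idx=2, offset=7
L1[2] = 2
L2[2][2] = 7
paddr = 7 * 16 + 7 = 119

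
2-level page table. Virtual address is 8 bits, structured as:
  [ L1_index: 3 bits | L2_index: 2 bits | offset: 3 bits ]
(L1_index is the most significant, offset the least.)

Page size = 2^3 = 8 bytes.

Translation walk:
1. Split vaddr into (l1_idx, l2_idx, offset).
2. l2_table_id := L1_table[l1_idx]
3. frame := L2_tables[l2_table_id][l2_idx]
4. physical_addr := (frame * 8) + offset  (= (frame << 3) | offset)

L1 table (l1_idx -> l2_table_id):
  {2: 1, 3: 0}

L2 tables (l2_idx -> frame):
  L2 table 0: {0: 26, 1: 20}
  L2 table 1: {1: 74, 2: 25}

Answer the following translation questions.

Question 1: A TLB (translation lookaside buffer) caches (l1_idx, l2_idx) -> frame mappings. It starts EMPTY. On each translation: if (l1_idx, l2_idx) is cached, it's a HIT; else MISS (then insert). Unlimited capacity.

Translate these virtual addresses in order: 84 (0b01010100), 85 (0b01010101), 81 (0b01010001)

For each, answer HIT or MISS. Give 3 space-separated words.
vaddr=84: (2,2) not in TLB -> MISS, insert
vaddr=85: (2,2) in TLB -> HIT
vaddr=81: (2,2) in TLB -> HIT

Answer: MISS HIT HIT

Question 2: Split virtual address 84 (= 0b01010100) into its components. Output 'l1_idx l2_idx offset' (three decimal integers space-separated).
vaddr = 84 = 0b01010100
  top 3 bits -> l1_idx = 2
  next 2 bits -> l2_idx = 2
  bottom 3 bits -> offset = 4

Answer: 2 2 4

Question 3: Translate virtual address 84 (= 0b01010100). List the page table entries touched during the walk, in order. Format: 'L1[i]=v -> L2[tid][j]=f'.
Answer: L1[2]=1 -> L2[1][2]=25

Derivation:
vaddr = 84 = 0b01010100
Split: l1_idx=2, l2_idx=2, offset=4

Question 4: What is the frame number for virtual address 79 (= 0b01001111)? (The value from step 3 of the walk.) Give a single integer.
vaddr = 79: l1_idx=2, l2_idx=1
L1[2] = 1; L2[1][1] = 74

Answer: 74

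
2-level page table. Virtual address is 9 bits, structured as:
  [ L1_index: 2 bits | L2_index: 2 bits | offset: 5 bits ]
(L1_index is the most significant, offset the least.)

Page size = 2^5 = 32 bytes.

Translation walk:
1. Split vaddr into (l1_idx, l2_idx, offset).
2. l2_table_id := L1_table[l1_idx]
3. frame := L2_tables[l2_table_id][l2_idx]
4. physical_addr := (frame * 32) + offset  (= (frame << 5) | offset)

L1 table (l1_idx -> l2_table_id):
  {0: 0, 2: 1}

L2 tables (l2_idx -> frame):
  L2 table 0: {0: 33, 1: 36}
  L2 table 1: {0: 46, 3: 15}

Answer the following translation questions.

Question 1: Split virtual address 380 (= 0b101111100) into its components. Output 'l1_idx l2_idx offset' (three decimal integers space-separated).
Answer: 2 3 28

Derivation:
vaddr = 380 = 0b101111100
  top 2 bits -> l1_idx = 2
  next 2 bits -> l2_idx = 3
  bottom 5 bits -> offset = 28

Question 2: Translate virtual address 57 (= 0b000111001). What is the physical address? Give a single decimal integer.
vaddr = 57 = 0b000111001
Split: l1_idx=0, l2_idx=1, offset=25
L1[0] = 0
L2[0][1] = 36
paddr = 36 * 32 + 25 = 1177

Answer: 1177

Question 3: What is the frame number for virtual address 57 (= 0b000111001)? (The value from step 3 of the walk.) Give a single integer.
vaddr = 57: l1_idx=0, l2_idx=1
L1[0] = 0; L2[0][1] = 36

Answer: 36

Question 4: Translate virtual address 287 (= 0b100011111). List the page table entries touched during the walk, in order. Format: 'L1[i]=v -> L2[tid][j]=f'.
Answer: L1[2]=1 -> L2[1][0]=46

Derivation:
vaddr = 287 = 0b100011111
Split: l1_idx=2, l2_idx=0, offset=31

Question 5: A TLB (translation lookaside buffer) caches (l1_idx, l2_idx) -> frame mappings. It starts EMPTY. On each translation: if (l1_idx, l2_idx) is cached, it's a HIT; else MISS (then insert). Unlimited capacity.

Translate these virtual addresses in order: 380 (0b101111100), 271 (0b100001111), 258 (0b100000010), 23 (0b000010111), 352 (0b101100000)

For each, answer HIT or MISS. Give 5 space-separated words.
vaddr=380: (2,3) not in TLB -> MISS, insert
vaddr=271: (2,0) not in TLB -> MISS, insert
vaddr=258: (2,0) in TLB -> HIT
vaddr=23: (0,0) not in TLB -> MISS, insert
vaddr=352: (2,3) in TLB -> HIT

Answer: MISS MISS HIT MISS HIT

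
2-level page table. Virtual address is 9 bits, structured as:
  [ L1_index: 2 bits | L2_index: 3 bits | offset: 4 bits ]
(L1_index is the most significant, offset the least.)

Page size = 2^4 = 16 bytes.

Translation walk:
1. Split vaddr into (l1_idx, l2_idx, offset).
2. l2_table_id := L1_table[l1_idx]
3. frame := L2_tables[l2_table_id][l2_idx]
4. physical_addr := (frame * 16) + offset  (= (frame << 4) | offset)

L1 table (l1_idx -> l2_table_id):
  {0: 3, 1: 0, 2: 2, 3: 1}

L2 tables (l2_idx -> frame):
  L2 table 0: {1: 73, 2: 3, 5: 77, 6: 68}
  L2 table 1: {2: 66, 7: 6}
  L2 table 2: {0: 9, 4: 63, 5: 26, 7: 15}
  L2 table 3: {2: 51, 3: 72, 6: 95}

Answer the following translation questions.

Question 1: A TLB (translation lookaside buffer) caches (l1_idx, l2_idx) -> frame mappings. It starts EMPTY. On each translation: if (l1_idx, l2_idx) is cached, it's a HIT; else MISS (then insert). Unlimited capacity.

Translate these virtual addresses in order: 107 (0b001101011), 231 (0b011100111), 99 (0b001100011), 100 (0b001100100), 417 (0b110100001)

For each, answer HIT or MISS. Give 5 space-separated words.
vaddr=107: (0,6) not in TLB -> MISS, insert
vaddr=231: (1,6) not in TLB -> MISS, insert
vaddr=99: (0,6) in TLB -> HIT
vaddr=100: (0,6) in TLB -> HIT
vaddr=417: (3,2) not in TLB -> MISS, insert

Answer: MISS MISS HIT HIT MISS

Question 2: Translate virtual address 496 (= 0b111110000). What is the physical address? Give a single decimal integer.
Answer: 96

Derivation:
vaddr = 496 = 0b111110000
Split: l1_idx=3, l2_idx=7, offset=0
L1[3] = 1
L2[1][7] = 6
paddr = 6 * 16 + 0 = 96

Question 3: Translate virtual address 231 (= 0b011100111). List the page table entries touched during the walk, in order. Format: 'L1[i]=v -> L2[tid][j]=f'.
Answer: L1[1]=0 -> L2[0][6]=68

Derivation:
vaddr = 231 = 0b011100111
Split: l1_idx=1, l2_idx=6, offset=7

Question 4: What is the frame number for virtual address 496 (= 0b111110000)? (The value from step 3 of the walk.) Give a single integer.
Answer: 6

Derivation:
vaddr = 496: l1_idx=3, l2_idx=7
L1[3] = 1; L2[1][7] = 6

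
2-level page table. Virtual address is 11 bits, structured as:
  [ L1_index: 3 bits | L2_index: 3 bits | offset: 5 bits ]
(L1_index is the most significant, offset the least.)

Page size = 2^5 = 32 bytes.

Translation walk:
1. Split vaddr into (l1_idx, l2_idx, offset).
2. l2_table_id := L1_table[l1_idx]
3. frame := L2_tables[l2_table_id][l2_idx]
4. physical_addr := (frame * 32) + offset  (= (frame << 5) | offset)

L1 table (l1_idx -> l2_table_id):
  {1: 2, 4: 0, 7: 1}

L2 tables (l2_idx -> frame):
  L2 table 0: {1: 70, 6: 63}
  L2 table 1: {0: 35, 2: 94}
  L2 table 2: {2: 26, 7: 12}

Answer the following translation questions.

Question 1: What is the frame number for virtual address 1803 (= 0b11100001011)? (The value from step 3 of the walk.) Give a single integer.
vaddr = 1803: l1_idx=7, l2_idx=0
L1[7] = 1; L2[1][0] = 35

Answer: 35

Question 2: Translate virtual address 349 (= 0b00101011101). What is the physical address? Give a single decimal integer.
vaddr = 349 = 0b00101011101
Split: l1_idx=1, l2_idx=2, offset=29
L1[1] = 2
L2[2][2] = 26
paddr = 26 * 32 + 29 = 861

Answer: 861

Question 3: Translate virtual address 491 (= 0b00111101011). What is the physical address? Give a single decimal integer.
Answer: 395

Derivation:
vaddr = 491 = 0b00111101011
Split: l1_idx=1, l2_idx=7, offset=11
L1[1] = 2
L2[2][7] = 12
paddr = 12 * 32 + 11 = 395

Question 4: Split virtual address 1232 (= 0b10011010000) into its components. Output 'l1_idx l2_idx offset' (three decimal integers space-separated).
Answer: 4 6 16

Derivation:
vaddr = 1232 = 0b10011010000
  top 3 bits -> l1_idx = 4
  next 3 bits -> l2_idx = 6
  bottom 5 bits -> offset = 16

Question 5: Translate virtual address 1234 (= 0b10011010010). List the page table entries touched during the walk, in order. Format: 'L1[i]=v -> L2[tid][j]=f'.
Answer: L1[4]=0 -> L2[0][6]=63

Derivation:
vaddr = 1234 = 0b10011010010
Split: l1_idx=4, l2_idx=6, offset=18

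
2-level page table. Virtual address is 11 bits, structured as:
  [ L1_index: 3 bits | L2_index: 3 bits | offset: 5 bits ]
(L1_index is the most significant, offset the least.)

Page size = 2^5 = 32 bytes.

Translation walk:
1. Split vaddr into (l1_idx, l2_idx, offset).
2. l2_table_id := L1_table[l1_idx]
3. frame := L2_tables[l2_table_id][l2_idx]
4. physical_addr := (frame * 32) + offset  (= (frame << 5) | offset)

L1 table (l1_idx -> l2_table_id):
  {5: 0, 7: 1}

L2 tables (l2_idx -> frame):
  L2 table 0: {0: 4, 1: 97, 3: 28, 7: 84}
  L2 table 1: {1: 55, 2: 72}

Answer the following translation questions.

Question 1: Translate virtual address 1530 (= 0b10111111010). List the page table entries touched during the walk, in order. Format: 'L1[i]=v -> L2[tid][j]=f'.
Answer: L1[5]=0 -> L2[0][7]=84

Derivation:
vaddr = 1530 = 0b10111111010
Split: l1_idx=5, l2_idx=7, offset=26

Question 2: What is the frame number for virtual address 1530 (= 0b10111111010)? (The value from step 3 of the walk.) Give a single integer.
vaddr = 1530: l1_idx=5, l2_idx=7
L1[5] = 0; L2[0][7] = 84

Answer: 84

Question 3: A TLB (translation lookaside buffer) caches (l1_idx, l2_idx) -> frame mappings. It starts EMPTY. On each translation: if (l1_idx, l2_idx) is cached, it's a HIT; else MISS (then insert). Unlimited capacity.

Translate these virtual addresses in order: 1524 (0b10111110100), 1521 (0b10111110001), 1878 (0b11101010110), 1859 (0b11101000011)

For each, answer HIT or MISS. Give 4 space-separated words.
vaddr=1524: (5,7) not in TLB -> MISS, insert
vaddr=1521: (5,7) in TLB -> HIT
vaddr=1878: (7,2) not in TLB -> MISS, insert
vaddr=1859: (7,2) in TLB -> HIT

Answer: MISS HIT MISS HIT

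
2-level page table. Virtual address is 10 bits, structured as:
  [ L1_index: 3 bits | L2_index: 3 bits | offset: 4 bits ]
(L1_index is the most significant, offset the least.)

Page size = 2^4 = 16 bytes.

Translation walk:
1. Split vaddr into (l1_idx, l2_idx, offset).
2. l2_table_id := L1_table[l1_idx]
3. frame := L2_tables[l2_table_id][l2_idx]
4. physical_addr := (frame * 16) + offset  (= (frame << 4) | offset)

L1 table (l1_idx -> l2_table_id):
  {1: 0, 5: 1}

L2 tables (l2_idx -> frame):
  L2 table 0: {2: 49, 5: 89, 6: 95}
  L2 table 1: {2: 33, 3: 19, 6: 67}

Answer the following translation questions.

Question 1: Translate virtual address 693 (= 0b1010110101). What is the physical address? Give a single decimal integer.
vaddr = 693 = 0b1010110101
Split: l1_idx=5, l2_idx=3, offset=5
L1[5] = 1
L2[1][3] = 19
paddr = 19 * 16 + 5 = 309

Answer: 309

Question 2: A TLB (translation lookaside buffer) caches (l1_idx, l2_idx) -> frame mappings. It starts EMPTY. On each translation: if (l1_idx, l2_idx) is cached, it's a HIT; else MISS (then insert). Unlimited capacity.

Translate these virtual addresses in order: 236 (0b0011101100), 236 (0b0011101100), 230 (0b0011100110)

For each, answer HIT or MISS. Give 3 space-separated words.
Answer: MISS HIT HIT

Derivation:
vaddr=236: (1,6) not in TLB -> MISS, insert
vaddr=236: (1,6) in TLB -> HIT
vaddr=230: (1,6) in TLB -> HIT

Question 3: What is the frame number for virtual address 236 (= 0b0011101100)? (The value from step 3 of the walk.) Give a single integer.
vaddr = 236: l1_idx=1, l2_idx=6
L1[1] = 0; L2[0][6] = 95

Answer: 95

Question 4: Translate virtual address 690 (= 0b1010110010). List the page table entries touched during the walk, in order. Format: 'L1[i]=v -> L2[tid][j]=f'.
Answer: L1[5]=1 -> L2[1][3]=19

Derivation:
vaddr = 690 = 0b1010110010
Split: l1_idx=5, l2_idx=3, offset=2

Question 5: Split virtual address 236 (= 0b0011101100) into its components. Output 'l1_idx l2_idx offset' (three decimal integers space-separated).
vaddr = 236 = 0b0011101100
  top 3 bits -> l1_idx = 1
  next 3 bits -> l2_idx = 6
  bottom 4 bits -> offset = 12

Answer: 1 6 12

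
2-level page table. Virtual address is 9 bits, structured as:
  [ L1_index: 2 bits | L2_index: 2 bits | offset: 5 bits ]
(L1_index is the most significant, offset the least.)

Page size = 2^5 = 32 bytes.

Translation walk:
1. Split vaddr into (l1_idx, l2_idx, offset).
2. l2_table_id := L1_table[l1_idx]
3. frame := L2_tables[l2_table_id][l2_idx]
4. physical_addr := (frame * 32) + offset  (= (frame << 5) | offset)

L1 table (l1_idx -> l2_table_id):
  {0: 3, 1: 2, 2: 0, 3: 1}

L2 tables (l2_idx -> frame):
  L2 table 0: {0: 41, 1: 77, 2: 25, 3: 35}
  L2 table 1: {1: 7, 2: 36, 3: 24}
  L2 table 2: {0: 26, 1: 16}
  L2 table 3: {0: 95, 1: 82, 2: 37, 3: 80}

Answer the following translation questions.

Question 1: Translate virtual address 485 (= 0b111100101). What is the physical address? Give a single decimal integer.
vaddr = 485 = 0b111100101
Split: l1_idx=3, l2_idx=3, offset=5
L1[3] = 1
L2[1][3] = 24
paddr = 24 * 32 + 5 = 773

Answer: 773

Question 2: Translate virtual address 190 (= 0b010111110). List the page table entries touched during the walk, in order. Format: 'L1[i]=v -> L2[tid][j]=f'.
vaddr = 190 = 0b010111110
Split: l1_idx=1, l2_idx=1, offset=30

Answer: L1[1]=2 -> L2[2][1]=16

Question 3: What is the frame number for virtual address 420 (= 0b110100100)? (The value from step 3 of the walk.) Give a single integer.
vaddr = 420: l1_idx=3, l2_idx=1
L1[3] = 1; L2[1][1] = 7

Answer: 7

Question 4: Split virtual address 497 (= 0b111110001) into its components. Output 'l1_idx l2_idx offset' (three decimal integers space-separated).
vaddr = 497 = 0b111110001
  top 2 bits -> l1_idx = 3
  next 2 bits -> l2_idx = 3
  bottom 5 bits -> offset = 17

Answer: 3 3 17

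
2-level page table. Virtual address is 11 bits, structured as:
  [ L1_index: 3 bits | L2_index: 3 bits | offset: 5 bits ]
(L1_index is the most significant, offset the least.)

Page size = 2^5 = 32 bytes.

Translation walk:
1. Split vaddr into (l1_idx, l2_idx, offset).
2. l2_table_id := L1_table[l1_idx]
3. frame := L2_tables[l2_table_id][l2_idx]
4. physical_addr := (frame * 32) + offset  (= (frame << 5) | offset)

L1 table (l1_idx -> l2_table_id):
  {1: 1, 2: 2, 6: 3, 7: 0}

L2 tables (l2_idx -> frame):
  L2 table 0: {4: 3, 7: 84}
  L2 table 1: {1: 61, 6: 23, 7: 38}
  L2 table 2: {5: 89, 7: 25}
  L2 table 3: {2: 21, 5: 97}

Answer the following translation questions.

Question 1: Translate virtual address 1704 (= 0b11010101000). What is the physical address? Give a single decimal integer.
Answer: 3112

Derivation:
vaddr = 1704 = 0b11010101000
Split: l1_idx=6, l2_idx=5, offset=8
L1[6] = 3
L2[3][5] = 97
paddr = 97 * 32 + 8 = 3112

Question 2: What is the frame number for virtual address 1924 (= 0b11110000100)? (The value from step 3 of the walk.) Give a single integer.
vaddr = 1924: l1_idx=7, l2_idx=4
L1[7] = 0; L2[0][4] = 3

Answer: 3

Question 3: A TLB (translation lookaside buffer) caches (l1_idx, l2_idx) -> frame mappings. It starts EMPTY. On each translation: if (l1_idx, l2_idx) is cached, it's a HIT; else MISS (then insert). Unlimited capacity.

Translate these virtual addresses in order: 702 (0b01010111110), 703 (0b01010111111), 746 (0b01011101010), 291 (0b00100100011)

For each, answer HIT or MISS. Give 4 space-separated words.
Answer: MISS HIT MISS MISS

Derivation:
vaddr=702: (2,5) not in TLB -> MISS, insert
vaddr=703: (2,5) in TLB -> HIT
vaddr=746: (2,7) not in TLB -> MISS, insert
vaddr=291: (1,1) not in TLB -> MISS, insert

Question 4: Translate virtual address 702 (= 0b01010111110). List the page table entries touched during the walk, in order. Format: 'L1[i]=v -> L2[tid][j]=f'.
vaddr = 702 = 0b01010111110
Split: l1_idx=2, l2_idx=5, offset=30

Answer: L1[2]=2 -> L2[2][5]=89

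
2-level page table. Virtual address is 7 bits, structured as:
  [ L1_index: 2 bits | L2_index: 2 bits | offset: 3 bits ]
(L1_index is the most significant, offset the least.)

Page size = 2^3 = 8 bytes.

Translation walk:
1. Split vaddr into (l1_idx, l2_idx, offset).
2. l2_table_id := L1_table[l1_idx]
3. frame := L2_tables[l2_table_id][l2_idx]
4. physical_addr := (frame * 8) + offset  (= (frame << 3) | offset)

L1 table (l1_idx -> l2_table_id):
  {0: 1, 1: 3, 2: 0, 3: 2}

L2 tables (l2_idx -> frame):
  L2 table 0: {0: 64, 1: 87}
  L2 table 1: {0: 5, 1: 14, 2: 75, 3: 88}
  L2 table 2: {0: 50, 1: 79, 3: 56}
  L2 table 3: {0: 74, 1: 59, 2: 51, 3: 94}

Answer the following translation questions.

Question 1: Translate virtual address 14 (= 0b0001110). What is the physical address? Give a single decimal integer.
vaddr = 14 = 0b0001110
Split: l1_idx=0, l2_idx=1, offset=6
L1[0] = 1
L2[1][1] = 14
paddr = 14 * 8 + 6 = 118

Answer: 118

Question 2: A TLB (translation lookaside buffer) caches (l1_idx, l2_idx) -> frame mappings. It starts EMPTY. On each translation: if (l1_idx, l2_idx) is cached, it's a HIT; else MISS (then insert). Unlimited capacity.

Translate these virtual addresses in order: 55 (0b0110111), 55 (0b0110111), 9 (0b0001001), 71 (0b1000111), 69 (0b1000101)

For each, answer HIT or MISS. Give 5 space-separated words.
Answer: MISS HIT MISS MISS HIT

Derivation:
vaddr=55: (1,2) not in TLB -> MISS, insert
vaddr=55: (1,2) in TLB -> HIT
vaddr=9: (0,1) not in TLB -> MISS, insert
vaddr=71: (2,0) not in TLB -> MISS, insert
vaddr=69: (2,0) in TLB -> HIT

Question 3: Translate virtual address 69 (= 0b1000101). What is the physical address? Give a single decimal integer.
vaddr = 69 = 0b1000101
Split: l1_idx=2, l2_idx=0, offset=5
L1[2] = 0
L2[0][0] = 64
paddr = 64 * 8 + 5 = 517

Answer: 517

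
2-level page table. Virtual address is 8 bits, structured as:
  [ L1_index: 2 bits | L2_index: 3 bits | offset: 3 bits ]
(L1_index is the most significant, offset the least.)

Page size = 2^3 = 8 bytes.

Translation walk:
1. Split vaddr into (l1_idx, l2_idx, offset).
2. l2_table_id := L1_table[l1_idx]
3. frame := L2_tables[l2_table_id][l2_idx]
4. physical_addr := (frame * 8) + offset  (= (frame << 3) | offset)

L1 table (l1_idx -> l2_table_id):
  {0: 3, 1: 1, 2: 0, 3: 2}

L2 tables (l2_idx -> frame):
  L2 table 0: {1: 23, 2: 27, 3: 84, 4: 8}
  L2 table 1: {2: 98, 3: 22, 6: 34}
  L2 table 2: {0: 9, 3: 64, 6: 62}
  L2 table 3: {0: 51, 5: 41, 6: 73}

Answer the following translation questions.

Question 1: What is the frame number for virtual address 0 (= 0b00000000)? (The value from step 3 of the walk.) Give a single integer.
Answer: 51

Derivation:
vaddr = 0: l1_idx=0, l2_idx=0
L1[0] = 3; L2[3][0] = 51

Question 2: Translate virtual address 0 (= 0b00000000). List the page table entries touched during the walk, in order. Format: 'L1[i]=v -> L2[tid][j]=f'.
Answer: L1[0]=3 -> L2[3][0]=51

Derivation:
vaddr = 0 = 0b00000000
Split: l1_idx=0, l2_idx=0, offset=0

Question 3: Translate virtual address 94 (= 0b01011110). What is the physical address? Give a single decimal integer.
vaddr = 94 = 0b01011110
Split: l1_idx=1, l2_idx=3, offset=6
L1[1] = 1
L2[1][3] = 22
paddr = 22 * 8 + 6 = 182

Answer: 182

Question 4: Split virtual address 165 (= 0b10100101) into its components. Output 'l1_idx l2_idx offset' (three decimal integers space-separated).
Answer: 2 4 5

Derivation:
vaddr = 165 = 0b10100101
  top 2 bits -> l1_idx = 2
  next 3 bits -> l2_idx = 4
  bottom 3 bits -> offset = 5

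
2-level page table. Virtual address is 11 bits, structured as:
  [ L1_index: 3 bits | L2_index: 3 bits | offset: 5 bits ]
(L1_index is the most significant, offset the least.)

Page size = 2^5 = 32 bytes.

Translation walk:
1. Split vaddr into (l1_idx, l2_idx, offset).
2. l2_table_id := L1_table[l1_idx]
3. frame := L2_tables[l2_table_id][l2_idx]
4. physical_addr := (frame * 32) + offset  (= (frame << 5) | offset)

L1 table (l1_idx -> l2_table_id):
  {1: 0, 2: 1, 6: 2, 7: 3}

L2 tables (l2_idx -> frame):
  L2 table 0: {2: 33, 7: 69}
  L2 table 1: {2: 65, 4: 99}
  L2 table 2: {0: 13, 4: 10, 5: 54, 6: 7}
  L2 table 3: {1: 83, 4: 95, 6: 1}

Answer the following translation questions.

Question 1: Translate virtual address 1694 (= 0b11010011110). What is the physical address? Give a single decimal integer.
vaddr = 1694 = 0b11010011110
Split: l1_idx=6, l2_idx=4, offset=30
L1[6] = 2
L2[2][4] = 10
paddr = 10 * 32 + 30 = 350

Answer: 350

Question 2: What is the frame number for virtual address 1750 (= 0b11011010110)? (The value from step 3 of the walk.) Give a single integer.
Answer: 7

Derivation:
vaddr = 1750: l1_idx=6, l2_idx=6
L1[6] = 2; L2[2][6] = 7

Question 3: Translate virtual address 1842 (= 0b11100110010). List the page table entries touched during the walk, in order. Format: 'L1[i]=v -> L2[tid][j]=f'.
vaddr = 1842 = 0b11100110010
Split: l1_idx=7, l2_idx=1, offset=18

Answer: L1[7]=3 -> L2[3][1]=83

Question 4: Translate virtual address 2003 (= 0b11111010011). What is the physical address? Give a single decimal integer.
vaddr = 2003 = 0b11111010011
Split: l1_idx=7, l2_idx=6, offset=19
L1[7] = 3
L2[3][6] = 1
paddr = 1 * 32 + 19 = 51

Answer: 51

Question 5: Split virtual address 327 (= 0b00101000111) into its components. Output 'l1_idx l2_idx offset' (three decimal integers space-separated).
vaddr = 327 = 0b00101000111
  top 3 bits -> l1_idx = 1
  next 3 bits -> l2_idx = 2
  bottom 5 bits -> offset = 7

Answer: 1 2 7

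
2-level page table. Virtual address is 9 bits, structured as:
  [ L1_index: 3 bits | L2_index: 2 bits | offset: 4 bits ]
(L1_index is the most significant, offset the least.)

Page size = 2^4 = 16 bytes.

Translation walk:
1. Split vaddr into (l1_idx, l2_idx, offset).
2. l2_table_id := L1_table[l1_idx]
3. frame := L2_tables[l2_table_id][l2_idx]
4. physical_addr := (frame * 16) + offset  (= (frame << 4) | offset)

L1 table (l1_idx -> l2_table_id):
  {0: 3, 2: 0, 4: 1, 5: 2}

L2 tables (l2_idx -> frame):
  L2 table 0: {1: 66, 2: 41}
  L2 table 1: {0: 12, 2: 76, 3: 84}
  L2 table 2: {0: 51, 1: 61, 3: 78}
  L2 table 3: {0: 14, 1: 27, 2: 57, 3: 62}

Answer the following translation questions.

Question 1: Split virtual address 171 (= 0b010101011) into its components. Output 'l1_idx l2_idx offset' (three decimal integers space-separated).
Answer: 2 2 11

Derivation:
vaddr = 171 = 0b010101011
  top 3 bits -> l1_idx = 2
  next 2 bits -> l2_idx = 2
  bottom 4 bits -> offset = 11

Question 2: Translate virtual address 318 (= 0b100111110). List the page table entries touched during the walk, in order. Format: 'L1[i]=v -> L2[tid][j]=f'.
Answer: L1[4]=1 -> L2[1][3]=84

Derivation:
vaddr = 318 = 0b100111110
Split: l1_idx=4, l2_idx=3, offset=14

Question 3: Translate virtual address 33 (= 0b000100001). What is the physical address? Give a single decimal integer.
vaddr = 33 = 0b000100001
Split: l1_idx=0, l2_idx=2, offset=1
L1[0] = 3
L2[3][2] = 57
paddr = 57 * 16 + 1 = 913

Answer: 913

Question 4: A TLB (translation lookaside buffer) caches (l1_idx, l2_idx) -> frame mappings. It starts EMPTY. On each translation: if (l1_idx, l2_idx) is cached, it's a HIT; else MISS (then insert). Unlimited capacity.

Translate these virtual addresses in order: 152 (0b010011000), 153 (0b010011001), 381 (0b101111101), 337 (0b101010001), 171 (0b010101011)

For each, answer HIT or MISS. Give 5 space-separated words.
Answer: MISS HIT MISS MISS MISS

Derivation:
vaddr=152: (2,1) not in TLB -> MISS, insert
vaddr=153: (2,1) in TLB -> HIT
vaddr=381: (5,3) not in TLB -> MISS, insert
vaddr=337: (5,1) not in TLB -> MISS, insert
vaddr=171: (2,2) not in TLB -> MISS, insert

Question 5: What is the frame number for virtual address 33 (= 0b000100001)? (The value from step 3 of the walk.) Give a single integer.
vaddr = 33: l1_idx=0, l2_idx=2
L1[0] = 3; L2[3][2] = 57

Answer: 57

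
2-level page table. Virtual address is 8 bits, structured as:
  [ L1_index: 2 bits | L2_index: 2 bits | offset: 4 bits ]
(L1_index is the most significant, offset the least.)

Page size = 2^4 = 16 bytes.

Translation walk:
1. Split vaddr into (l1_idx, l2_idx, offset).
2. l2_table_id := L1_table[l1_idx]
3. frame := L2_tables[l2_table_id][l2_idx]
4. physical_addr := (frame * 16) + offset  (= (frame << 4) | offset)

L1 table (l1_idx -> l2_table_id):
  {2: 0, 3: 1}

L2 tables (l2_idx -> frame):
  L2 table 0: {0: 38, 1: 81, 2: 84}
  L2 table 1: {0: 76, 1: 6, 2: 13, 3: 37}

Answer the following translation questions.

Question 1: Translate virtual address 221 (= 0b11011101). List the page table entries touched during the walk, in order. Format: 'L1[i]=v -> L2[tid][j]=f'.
vaddr = 221 = 0b11011101
Split: l1_idx=3, l2_idx=1, offset=13

Answer: L1[3]=1 -> L2[1][1]=6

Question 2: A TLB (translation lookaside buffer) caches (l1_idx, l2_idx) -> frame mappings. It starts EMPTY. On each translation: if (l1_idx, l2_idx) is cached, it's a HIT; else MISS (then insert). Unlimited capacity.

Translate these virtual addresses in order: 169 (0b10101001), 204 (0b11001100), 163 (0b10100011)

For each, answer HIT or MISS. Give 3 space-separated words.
vaddr=169: (2,2) not in TLB -> MISS, insert
vaddr=204: (3,0) not in TLB -> MISS, insert
vaddr=163: (2,2) in TLB -> HIT

Answer: MISS MISS HIT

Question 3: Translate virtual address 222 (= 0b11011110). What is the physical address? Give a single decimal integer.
vaddr = 222 = 0b11011110
Split: l1_idx=3, l2_idx=1, offset=14
L1[3] = 1
L2[1][1] = 6
paddr = 6 * 16 + 14 = 110

Answer: 110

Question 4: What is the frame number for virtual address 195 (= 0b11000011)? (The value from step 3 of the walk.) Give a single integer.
vaddr = 195: l1_idx=3, l2_idx=0
L1[3] = 1; L2[1][0] = 76

Answer: 76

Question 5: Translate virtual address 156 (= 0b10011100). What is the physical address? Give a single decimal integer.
Answer: 1308

Derivation:
vaddr = 156 = 0b10011100
Split: l1_idx=2, l2_idx=1, offset=12
L1[2] = 0
L2[0][1] = 81
paddr = 81 * 16 + 12 = 1308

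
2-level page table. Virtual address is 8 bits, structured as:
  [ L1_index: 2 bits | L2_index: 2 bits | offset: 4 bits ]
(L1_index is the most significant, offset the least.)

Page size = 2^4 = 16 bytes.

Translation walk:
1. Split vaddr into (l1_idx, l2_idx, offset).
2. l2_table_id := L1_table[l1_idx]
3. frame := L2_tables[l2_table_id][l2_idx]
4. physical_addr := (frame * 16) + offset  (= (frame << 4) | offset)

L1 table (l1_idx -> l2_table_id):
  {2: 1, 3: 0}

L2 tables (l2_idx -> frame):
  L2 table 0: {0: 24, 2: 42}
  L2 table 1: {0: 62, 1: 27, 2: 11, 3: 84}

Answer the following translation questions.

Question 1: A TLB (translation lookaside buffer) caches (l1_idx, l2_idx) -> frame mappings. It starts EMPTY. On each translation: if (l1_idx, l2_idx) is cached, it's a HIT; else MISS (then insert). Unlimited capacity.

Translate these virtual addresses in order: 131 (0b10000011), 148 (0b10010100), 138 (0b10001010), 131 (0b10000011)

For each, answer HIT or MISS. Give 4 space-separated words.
Answer: MISS MISS HIT HIT

Derivation:
vaddr=131: (2,0) not in TLB -> MISS, insert
vaddr=148: (2,1) not in TLB -> MISS, insert
vaddr=138: (2,0) in TLB -> HIT
vaddr=131: (2,0) in TLB -> HIT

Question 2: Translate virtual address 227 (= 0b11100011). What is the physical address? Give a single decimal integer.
vaddr = 227 = 0b11100011
Split: l1_idx=3, l2_idx=2, offset=3
L1[3] = 0
L2[0][2] = 42
paddr = 42 * 16 + 3 = 675

Answer: 675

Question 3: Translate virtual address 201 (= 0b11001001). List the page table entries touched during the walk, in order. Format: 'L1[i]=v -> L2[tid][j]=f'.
vaddr = 201 = 0b11001001
Split: l1_idx=3, l2_idx=0, offset=9

Answer: L1[3]=0 -> L2[0][0]=24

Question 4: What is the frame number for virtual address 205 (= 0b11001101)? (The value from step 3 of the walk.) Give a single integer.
vaddr = 205: l1_idx=3, l2_idx=0
L1[3] = 0; L2[0][0] = 24

Answer: 24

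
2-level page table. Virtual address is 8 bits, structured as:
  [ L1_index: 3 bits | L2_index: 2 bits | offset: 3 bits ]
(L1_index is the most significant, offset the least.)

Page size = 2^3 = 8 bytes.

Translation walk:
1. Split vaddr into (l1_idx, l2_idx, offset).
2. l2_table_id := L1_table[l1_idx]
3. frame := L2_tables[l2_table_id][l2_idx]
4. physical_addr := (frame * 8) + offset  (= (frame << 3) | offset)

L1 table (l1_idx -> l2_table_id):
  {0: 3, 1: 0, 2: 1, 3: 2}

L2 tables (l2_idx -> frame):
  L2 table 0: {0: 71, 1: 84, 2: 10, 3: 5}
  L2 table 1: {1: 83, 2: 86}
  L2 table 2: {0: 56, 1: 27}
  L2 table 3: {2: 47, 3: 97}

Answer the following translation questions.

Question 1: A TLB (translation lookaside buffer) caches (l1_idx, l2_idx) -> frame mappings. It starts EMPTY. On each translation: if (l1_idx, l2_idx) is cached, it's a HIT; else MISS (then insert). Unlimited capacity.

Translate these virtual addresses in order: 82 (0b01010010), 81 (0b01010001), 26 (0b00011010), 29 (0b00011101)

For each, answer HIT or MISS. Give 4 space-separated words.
vaddr=82: (2,2) not in TLB -> MISS, insert
vaddr=81: (2,2) in TLB -> HIT
vaddr=26: (0,3) not in TLB -> MISS, insert
vaddr=29: (0,3) in TLB -> HIT

Answer: MISS HIT MISS HIT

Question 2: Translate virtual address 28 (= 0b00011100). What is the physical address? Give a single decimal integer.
vaddr = 28 = 0b00011100
Split: l1_idx=0, l2_idx=3, offset=4
L1[0] = 3
L2[3][3] = 97
paddr = 97 * 8 + 4 = 780

Answer: 780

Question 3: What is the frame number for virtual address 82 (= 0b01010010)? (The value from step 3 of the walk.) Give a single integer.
Answer: 86

Derivation:
vaddr = 82: l1_idx=2, l2_idx=2
L1[2] = 1; L2[1][2] = 86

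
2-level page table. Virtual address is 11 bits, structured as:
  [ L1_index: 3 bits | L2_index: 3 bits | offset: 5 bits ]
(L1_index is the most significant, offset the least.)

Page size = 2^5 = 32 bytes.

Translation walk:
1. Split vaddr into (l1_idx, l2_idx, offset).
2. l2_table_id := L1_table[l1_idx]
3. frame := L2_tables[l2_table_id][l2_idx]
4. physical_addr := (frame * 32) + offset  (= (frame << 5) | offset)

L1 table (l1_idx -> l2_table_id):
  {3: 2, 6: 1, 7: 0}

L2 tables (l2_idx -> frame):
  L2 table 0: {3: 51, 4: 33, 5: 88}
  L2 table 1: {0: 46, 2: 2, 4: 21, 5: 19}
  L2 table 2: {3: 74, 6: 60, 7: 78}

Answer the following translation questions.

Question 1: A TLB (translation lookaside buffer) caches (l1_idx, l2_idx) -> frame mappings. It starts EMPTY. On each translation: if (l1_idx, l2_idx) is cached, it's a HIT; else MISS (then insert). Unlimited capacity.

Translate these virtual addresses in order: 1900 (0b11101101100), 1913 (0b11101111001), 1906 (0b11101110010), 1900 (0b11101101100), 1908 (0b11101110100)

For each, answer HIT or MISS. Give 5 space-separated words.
Answer: MISS HIT HIT HIT HIT

Derivation:
vaddr=1900: (7,3) not in TLB -> MISS, insert
vaddr=1913: (7,3) in TLB -> HIT
vaddr=1906: (7,3) in TLB -> HIT
vaddr=1900: (7,3) in TLB -> HIT
vaddr=1908: (7,3) in TLB -> HIT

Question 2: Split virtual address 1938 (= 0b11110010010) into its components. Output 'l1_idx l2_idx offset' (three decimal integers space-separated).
vaddr = 1938 = 0b11110010010
  top 3 bits -> l1_idx = 7
  next 3 bits -> l2_idx = 4
  bottom 5 bits -> offset = 18

Answer: 7 4 18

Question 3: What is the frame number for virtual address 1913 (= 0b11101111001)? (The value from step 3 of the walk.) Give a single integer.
vaddr = 1913: l1_idx=7, l2_idx=3
L1[7] = 0; L2[0][3] = 51

Answer: 51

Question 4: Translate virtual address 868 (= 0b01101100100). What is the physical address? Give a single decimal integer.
vaddr = 868 = 0b01101100100
Split: l1_idx=3, l2_idx=3, offset=4
L1[3] = 2
L2[2][3] = 74
paddr = 74 * 32 + 4 = 2372

Answer: 2372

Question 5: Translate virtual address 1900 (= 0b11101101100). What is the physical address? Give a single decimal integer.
Answer: 1644

Derivation:
vaddr = 1900 = 0b11101101100
Split: l1_idx=7, l2_idx=3, offset=12
L1[7] = 0
L2[0][3] = 51
paddr = 51 * 32 + 12 = 1644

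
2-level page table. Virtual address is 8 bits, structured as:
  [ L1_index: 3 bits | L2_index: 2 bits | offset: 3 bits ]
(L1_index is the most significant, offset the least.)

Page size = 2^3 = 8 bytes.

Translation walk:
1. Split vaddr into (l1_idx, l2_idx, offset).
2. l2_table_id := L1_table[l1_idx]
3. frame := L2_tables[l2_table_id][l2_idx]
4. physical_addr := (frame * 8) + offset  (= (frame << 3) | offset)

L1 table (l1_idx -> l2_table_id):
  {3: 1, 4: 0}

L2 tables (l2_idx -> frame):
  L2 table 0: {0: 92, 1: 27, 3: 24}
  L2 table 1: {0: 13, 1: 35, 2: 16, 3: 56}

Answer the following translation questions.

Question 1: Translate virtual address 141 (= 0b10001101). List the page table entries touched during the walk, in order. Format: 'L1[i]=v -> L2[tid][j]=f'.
Answer: L1[4]=0 -> L2[0][1]=27

Derivation:
vaddr = 141 = 0b10001101
Split: l1_idx=4, l2_idx=1, offset=5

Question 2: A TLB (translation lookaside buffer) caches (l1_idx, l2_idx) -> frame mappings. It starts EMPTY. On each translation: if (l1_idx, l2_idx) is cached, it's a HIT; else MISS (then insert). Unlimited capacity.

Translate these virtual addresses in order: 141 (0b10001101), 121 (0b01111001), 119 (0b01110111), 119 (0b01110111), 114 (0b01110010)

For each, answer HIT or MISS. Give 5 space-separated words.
vaddr=141: (4,1) not in TLB -> MISS, insert
vaddr=121: (3,3) not in TLB -> MISS, insert
vaddr=119: (3,2) not in TLB -> MISS, insert
vaddr=119: (3,2) in TLB -> HIT
vaddr=114: (3,2) in TLB -> HIT

Answer: MISS MISS MISS HIT HIT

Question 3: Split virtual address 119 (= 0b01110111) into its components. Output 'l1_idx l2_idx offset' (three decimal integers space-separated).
vaddr = 119 = 0b01110111
  top 3 bits -> l1_idx = 3
  next 2 bits -> l2_idx = 2
  bottom 3 bits -> offset = 7

Answer: 3 2 7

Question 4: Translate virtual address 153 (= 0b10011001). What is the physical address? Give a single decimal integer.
vaddr = 153 = 0b10011001
Split: l1_idx=4, l2_idx=3, offset=1
L1[4] = 0
L2[0][3] = 24
paddr = 24 * 8 + 1 = 193

Answer: 193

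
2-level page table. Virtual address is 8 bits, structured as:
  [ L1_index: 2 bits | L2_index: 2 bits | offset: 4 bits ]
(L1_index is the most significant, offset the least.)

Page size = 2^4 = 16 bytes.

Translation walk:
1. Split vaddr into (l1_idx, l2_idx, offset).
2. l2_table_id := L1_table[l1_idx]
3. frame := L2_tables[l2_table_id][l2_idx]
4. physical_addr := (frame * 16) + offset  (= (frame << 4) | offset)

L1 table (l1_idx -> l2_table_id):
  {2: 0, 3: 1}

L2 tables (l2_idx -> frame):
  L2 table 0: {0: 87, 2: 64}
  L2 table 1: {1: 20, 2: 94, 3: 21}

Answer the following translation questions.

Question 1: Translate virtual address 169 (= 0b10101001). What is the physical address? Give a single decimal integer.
vaddr = 169 = 0b10101001
Split: l1_idx=2, l2_idx=2, offset=9
L1[2] = 0
L2[0][2] = 64
paddr = 64 * 16 + 9 = 1033

Answer: 1033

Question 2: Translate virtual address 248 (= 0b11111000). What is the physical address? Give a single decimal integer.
vaddr = 248 = 0b11111000
Split: l1_idx=3, l2_idx=3, offset=8
L1[3] = 1
L2[1][3] = 21
paddr = 21 * 16 + 8 = 344

Answer: 344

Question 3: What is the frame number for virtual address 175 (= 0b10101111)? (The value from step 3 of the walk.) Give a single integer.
vaddr = 175: l1_idx=2, l2_idx=2
L1[2] = 0; L2[0][2] = 64

Answer: 64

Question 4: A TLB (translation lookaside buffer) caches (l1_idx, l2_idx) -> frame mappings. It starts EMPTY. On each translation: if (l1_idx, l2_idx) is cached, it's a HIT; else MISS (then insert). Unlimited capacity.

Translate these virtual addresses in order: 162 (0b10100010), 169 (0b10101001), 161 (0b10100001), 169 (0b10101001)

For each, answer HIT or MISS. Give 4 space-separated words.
vaddr=162: (2,2) not in TLB -> MISS, insert
vaddr=169: (2,2) in TLB -> HIT
vaddr=161: (2,2) in TLB -> HIT
vaddr=169: (2,2) in TLB -> HIT

Answer: MISS HIT HIT HIT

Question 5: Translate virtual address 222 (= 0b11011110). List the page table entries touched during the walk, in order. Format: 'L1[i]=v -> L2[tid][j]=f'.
Answer: L1[3]=1 -> L2[1][1]=20

Derivation:
vaddr = 222 = 0b11011110
Split: l1_idx=3, l2_idx=1, offset=14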